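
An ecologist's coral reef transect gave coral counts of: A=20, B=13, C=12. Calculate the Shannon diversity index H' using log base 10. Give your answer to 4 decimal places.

Total N = 20+13+12 = 45, so the proportions are 0.444444, 0.288889, 0.266667 (working shown to 6 dp, full precision carried).
Each pᵢ log₁₀ pᵢ term: 0.444444×(-0.352183)=-0.156526, 0.288889×(-0.539269)=-0.155789, 0.266667×(-0.574031)=-0.153075.
Sum = -0.465389, so H' = 0.4654.

0.4654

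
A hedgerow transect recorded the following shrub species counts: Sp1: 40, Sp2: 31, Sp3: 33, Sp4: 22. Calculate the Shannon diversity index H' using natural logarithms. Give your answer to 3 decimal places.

Total N = 40+31+33+22 = 126, so the proportions are 0.31746, 0.24603, 0.2619, 0.1746 (working shown to 5 dp, full precision carried).
Each pᵢ ln pᵢ term: 0.31746×(-1.14740)=-0.36425, 0.24603×(-1.40229)=-0.34501, 0.2619×(-1.33977)=-0.35089, 0.1746×(-1.74524)=-0.30472.
Sum = -1.36488, so H' = 1.365.

1.365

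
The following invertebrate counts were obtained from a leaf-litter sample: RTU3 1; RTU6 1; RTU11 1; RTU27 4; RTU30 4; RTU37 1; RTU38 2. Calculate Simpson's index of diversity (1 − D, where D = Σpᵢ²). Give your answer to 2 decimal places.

Total N = 1+1+1+4+4+1+2 = 14, so the proportions are 0.0714, 0.0714, 0.0714, 0.2857, 0.2857, 0.0714, 0.1429 (working shown to 4 dp, full precision carried).
D = 0.0714² + 0.0714² + 0.0714² + 0.2857² + 0.2857² + 0.0714² + 0.1429² = 0.0051 + 0.0051 + 0.0051 + 0.0816 + 0.0816 + 0.0051 + 0.0204 = 0.2041.
So 1 − D = 0.7959, i.e. 0.80 to 2 decimal places.

0.80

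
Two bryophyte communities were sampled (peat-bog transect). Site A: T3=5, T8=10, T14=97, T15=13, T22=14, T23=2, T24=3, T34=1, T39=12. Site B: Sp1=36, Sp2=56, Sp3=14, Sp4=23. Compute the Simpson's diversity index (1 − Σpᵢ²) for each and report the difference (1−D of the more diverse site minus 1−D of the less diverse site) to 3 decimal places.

Site A: N=157, proportions 0.03185, 0.06369, 0.61783, 0.0828, 0.08917, 0.01274, 0.01911, 0.00637, 0.07643, giving 1−D = 0.59199 (working shown to 5 dp, full precision carried).
Site B: N=129, proportions 0.27907, 0.43411, 0.10853, 0.17829, giving 1−D = 0.69010.
Difference = |0.59199 − 0.69010| = 0.09811, i.e. 0.098 to 3 decimal places.

0.098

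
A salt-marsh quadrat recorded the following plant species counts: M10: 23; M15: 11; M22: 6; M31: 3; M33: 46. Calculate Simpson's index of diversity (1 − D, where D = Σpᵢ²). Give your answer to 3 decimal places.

Total N = 23+11+6+3+46 = 89, so the proportions are 0.25843, 0.1236, 0.06742, 0.03371, 0.51685 (working shown to 5 dp, full precision carried).
D = 0.25843² + 0.1236² + 0.06742² + 0.03371² + 0.51685² = 0.06678 + 0.01528 + 0.00454 + 0.00114 + 0.26714 = 0.35488.
So 1 − D = 0.64512, i.e. 0.645 to 3 decimal places.

0.645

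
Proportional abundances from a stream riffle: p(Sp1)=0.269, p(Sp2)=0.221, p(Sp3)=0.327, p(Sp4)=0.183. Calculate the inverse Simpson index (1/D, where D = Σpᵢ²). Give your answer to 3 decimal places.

D = 0.269² + 0.221² + 0.327² + 0.183² = 0.0723610 + 0.0488410 + 0.1069290 + 0.0334890 = 0.2616200 (working shown to 7 dp, full precision carried).
So 1/D = 3.82234, i.e. 3.822 to 3 decimal places.

3.822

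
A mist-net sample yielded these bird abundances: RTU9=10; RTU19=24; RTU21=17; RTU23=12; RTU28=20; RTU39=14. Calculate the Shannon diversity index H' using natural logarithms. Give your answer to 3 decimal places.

Total N = 10+24+17+12+20+14 = 97, so the proportions are 0.10309, 0.24742, 0.17526, 0.12371, 0.20619, 0.14433 (working shown to 5 dp, full precision carried).
Each pᵢ ln pᵢ term: 0.10309×(-2.27213)=-0.23424, 0.24742×(-1.39666)=-0.34556, 0.17526×(-1.74150)=-0.30521, 0.12371×(-2.08980)=-0.25853, 0.20619×(-1.57898)=-0.32556, 0.14433×(-1.93565)=-0.27937.
Sum = -1.74848, so H' = 1.748.

1.748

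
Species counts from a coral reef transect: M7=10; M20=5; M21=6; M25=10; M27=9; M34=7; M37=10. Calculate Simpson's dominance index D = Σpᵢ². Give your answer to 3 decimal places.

0.151

Total N = 10+5+6+10+9+7+10 = 57, so the proportions are 0.17544, 0.08772, 0.10526, 0.17544, 0.15789, 0.12281, 0.17544 (working shown to 5 dp, full precision carried).
D = 0.17544² + 0.08772² + 0.10526² + 0.17544² + 0.15789² + 0.12281² + 0.17544² = 0.03078 + 0.00769 + 0.01108 + 0.03078 + 0.02493 + 0.01508 + 0.03078 = 0.15112.
To 3 decimal places, D = 0.151.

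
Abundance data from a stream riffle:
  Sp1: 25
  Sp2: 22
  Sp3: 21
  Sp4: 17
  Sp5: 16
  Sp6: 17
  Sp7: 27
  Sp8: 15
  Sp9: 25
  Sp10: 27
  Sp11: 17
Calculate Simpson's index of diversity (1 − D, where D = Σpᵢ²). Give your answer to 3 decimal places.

Total N = 25+22+21+17+16+17+27+15+25+27+17 = 229, so the proportions are 0.10917, 0.09607, 0.0917, 0.07424, 0.06987, 0.07424, 0.1179, 0.0655, 0.10917, 0.1179, 0.07424 (working shown to 5 dp, full precision carried).
D = 0.10917² + 0.09607² + 0.0917² + 0.07424² + 0.06987² + 0.07424² + 0.1179² + 0.0655² + 0.10917² + 0.1179² + 0.07424² = 0.01192 + 0.00923 + 0.00841 + 0.00551 + 0.00488 + 0.00551 + 0.01390 + 0.00429 + 0.01192 + 0.01390 + 0.00551 = 0.09498.
So 1 − D = 0.90502, i.e. 0.905 to 3 decimal places.

0.905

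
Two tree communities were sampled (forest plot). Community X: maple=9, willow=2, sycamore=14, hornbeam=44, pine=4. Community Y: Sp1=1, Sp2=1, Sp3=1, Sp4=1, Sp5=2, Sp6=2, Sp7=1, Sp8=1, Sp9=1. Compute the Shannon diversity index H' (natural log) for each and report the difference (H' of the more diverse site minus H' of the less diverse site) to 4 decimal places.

Community X: N=73, proportions 0.123288, 0.027397, 0.191781, 0.60274, 0.054795, giving H' = 1.137615 (working shown to 6 dp, full precision carried).
Community Y: N=11, proportions 0.090909, 0.090909, 0.090909, 0.090909, 0.181818, 0.181818, 0.090909, 0.090909, 0.090909, giving H' = 2.145842.
Difference = |1.137615 − 2.145842| = 1.008227, i.e. 1.0082 to 4 decimal places.

1.0082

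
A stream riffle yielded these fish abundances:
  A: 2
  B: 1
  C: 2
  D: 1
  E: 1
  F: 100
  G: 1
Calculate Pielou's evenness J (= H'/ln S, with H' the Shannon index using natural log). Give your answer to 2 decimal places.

Total N = 2+1+2+1+1+100+1 = 108, so the proportions are 0.0185, 0.0093, 0.0185, 0.0093, 0.0093, 0.9259, 0.0093 (working shown to 4 dp, full precision carried).
H' = −Σ pᵢ ln pᵢ = −((-0.0739) + (-0.0434) + (-0.0739) + (-0.0434) + (-0.0434) + (-0.0713) + (-0.0434)) = 0.3924.
With S = 7 species, ln S = 1.9459, so J = 0.3924/1.9459 = 0.2017, i.e. 0.20 to 2 decimal places.

0.20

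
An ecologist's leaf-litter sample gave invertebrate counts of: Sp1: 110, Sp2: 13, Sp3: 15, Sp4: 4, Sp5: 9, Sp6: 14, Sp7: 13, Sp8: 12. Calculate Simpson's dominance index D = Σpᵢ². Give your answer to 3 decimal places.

Total N = 110+13+15+4+9+14+13+12 = 190, so the proportions are 0.57895, 0.06842, 0.07895, 0.02105, 0.04737, 0.07368, 0.06842, 0.06316 (working shown to 5 dp, full precision carried).
D = 0.57895² + 0.06842² + 0.07895² + 0.02105² + 0.04737² + 0.07368² + 0.06842² + 0.06316² = 0.33518 + 0.00468 + 0.00623 + 0.00044 + 0.00224 + 0.00543 + 0.00468 + 0.00399 = 0.36288.
To 3 decimal places, D = 0.363.

0.363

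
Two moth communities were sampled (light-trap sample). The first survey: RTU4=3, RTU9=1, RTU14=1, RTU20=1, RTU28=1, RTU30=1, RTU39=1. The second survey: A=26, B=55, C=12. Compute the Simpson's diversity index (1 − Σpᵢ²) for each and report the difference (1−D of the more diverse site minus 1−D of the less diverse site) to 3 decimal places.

The first survey: N=9, proportions 0.33333, 0.11111, 0.11111, 0.11111, 0.11111, 0.11111, 0.11111, giving 1−D = 0.81481 (working shown to 5 dp, full precision carried).
The second survey: N=93, proportions 0.27957, 0.5914, 0.12903, giving 1−D = 0.55544.
Difference = |0.81481 − 0.55544| = 0.25937, i.e. 0.259 to 3 decimal places.

0.259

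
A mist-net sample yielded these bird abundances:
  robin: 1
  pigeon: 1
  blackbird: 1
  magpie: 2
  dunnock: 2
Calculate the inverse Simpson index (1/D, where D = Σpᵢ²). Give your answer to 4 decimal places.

Total N = 1+1+1+2+2 = 7, so the proportions are 0.14285714, 0.14285714, 0.14285714, 0.28571429, 0.28571429 (working shown to 8 dp, full precision carried).
D = 0.14285714² + 0.14285714² + 0.14285714² + 0.28571429² + 0.28571429² = 0.02040816 + 0.02040816 + 0.02040816 + 0.08163265 + 0.08163265 = 0.22448980.
So 1/D = 4.454545, i.e. 4.4545 to 4 decimal places.

4.4545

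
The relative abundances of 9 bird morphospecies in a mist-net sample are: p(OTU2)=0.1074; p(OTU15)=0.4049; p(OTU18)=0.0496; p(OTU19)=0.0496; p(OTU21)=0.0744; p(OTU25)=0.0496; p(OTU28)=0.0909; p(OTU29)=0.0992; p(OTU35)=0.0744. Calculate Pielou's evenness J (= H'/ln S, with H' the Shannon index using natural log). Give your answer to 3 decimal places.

H' = −Σ pᵢ ln pᵢ = −((-0.23963) + (-0.36608) + (-0.14899) + (-0.14899) + (-0.19331) + (-0.14899) + (-0.21798) + (-0.22921) + (-0.19331)) = 1.88648 (working shown to 5 dp, full precision carried).
With S = 9 species, ln S = 2.19722, so J = 1.88648/2.19722 = 0.85858, i.e. 0.859 to 3 decimal places.

0.859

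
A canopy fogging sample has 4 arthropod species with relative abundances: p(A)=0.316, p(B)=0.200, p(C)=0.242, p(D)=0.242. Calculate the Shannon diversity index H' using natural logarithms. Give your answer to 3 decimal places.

Each pᵢ ln pᵢ term (working shown to 5 dp, full precision carried): 0.316×(-1.15201)=-0.36404, 0.2×(-1.60944)=-0.32189, 0.242×(-1.41882)=-0.34335, 0.242×(-1.41882)=-0.34335.
Sum = -1.37263, so H' = 1.373.

1.373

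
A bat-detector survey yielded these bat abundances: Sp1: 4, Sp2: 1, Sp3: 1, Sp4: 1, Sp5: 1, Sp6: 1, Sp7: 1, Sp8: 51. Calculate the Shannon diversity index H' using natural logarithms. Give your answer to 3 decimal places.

0.733

Total N = 4+1+1+1+1+1+1+51 = 61, so the proportions are 0.06557, 0.01639, 0.01639, 0.01639, 0.01639, 0.01639, 0.01639, 0.83607 (working shown to 5 dp, full precision carried).
Each pᵢ ln pᵢ term: 0.06557×(-2.72458)=-0.17866, 0.01639×(-4.11087)=-0.06739, 0.01639×(-4.11087)=-0.06739, 0.01639×(-4.11087)=-0.06739, 0.01639×(-4.11087)=-0.06739, 0.01639×(-4.11087)=-0.06739, 0.01639×(-4.11087)=-0.06739, 0.83607×(-0.17905)=-0.14970.
Sum = -0.73271, so H' = 0.733.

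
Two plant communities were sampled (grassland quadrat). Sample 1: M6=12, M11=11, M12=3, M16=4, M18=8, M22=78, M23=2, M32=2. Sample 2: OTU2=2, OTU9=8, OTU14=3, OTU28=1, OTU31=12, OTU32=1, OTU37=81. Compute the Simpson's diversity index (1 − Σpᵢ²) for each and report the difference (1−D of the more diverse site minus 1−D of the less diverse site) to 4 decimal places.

0.1340

Sample 1: N=120, proportions 0.1, 0.091667, 0.025, 0.033333, 0.066667, 0.65, 0.016667, 0.016667, giving 1−D = 0.552361 (working shown to 6 dp, full precision carried).
Sample 2: N=108, proportions 0.018519, 0.074074, 0.027778, 0.009259, 0.111111, 0.009259, 0.75, giving 1−D = 0.418381.
Difference = |0.552361 − 0.418381| = 0.133980, i.e. 0.1340 to 4 decimal places.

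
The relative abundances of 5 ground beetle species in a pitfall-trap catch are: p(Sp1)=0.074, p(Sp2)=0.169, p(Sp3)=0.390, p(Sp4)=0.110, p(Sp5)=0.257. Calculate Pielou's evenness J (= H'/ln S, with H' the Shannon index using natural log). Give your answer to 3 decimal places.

H' = −Σ pᵢ ln pᵢ = −((-0.19267) + (-0.30046) + (-0.36723) + (-0.24280) + (-0.34918)) = 1.45234 (working shown to 5 dp, full precision carried).
With S = 5 species, ln S = 1.60944, so J = 1.45234/1.60944 = 0.90239, i.e. 0.902 to 3 decimal places.

0.902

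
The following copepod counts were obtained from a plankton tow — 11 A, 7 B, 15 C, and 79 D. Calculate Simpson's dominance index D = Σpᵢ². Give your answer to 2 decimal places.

0.53

Total N = 11+7+15+79 = 112, so the proportions are 0.0982, 0.0625, 0.1339, 0.7054 (working shown to 4 dp, full precision carried).
D = 0.0982² + 0.0625² + 0.1339² + 0.7054² = 0.0096 + 0.0039 + 0.0179 + 0.4975 = 0.5290.
To 2 decimal places, D = 0.53.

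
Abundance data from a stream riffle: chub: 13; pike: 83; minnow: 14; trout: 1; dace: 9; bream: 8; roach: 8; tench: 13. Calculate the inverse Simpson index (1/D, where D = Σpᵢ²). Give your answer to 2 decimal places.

2.91

Total N = 13+83+14+1+9+8+8+13 = 149, so the proportions are 0.08725, 0.55705, 0.09396, 0.00671, 0.0604, 0.05369, 0.05369, 0.08725 (working shown to 5 dp, full precision carried).
D = 0.08725² + 0.55705² + 0.09396² + 0.00671² + 0.0604² + 0.05369² + 0.05369² + 0.08725² = 0.00761 + 0.31030 + 0.00883 + 0.00005 + 0.00365 + 0.00288 + 0.00288 + 0.00761 = 0.34381.
So 1/D = 2.9086, i.e. 2.91 to 2 decimal places.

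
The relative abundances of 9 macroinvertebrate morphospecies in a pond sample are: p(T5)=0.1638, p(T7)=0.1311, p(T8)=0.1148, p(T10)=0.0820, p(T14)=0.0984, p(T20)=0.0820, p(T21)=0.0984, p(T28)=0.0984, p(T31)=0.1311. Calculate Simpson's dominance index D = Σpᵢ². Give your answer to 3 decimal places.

0.117

D = 0.1638² + 0.1311² + 0.1148² + 0.082² + 0.0984² + 0.082² + 0.0984² + 0.0984² + 0.1311² = 0.02683 + 0.01719 + 0.01318 + 0.00672 + 0.00968 + 0.00672 + 0.00968 + 0.00968 + 0.01719 = 0.11688 (working shown to 5 dp, full precision carried).
To 3 decimal places, D = 0.117.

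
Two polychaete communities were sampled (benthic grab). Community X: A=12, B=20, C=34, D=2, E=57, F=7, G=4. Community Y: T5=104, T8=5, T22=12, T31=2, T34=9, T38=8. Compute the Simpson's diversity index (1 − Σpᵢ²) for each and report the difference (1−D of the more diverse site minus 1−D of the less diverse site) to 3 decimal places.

Community X: N=136, proportions 0.08824, 0.14706, 0.25, 0.01471, 0.41912, 0.05147, 0.02941, giving 1−D = 0.72870 (working shown to 5 dp, full precision carried).
Community Y: N=140, proportions 0.74286, 0.03571, 0.08571, 0.01429, 0.06429, 0.05714, giving 1−D = 0.43194.
Difference = |0.72870 − 0.43194| = 0.29676, i.e. 0.297 to 3 decimal places.

0.297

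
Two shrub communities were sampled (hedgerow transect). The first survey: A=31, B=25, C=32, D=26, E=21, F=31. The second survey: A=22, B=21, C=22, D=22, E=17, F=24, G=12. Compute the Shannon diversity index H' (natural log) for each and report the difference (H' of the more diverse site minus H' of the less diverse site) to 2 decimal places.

0.14

The first survey: N=166, proportions 0.1867, 0.1506, 0.1928, 0.1566, 0.1265, 0.1867, giving H' = 1.7811 (working shown to 4 dp, full precision carried).
The second survey: N=140, proportions 0.1571, 0.15, 0.1571, 0.1571, 0.1214, 0.1714, 0.0857, giving H' = 1.9259.
Difference = |1.7811 − 1.9259| = 0.1448, i.e. 0.14 to 2 decimal places.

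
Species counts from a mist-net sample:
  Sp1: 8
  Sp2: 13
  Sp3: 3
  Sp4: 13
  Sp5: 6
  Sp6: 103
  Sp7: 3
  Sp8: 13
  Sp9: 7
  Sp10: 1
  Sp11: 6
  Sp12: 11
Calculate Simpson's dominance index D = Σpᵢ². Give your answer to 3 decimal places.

0.327

Total N = 8+13+3+13+6+103+3+13+7+1+6+11 = 187, so the proportions are 0.04278, 0.06952, 0.01604, 0.06952, 0.03209, 0.5508, 0.01604, 0.06952, 0.03743, 0.00535, 0.03209, 0.05882 (working shown to 5 dp, full precision carried).
D = 0.04278² + 0.06952² + 0.01604² + 0.06952² + 0.03209² + 0.5508² + 0.01604² + 0.06952² + 0.03743² + 0.00535² + 0.03209² + 0.05882² = 0.00183 + 0.00483 + 0.00026 + 0.00483 + 0.00103 + 0.30338 + 0.00026 + 0.00483 + 0.00140 + 0.00003 + 0.00103 + 0.00346 = 0.32718.
To 3 decimal places, D = 0.327.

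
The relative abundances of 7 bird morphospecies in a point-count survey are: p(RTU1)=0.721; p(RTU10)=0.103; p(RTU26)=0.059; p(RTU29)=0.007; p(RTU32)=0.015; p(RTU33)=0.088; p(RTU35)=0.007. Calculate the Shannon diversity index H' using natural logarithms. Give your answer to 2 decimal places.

0.98

Each pᵢ ln pᵢ term (working shown to 4 dp, full precision carried): 0.721×(-0.3271)=-0.2359, 0.103×(-2.2730)=-0.2341, 0.059×(-2.8302)=-0.1670, 0.007×(-4.9618)=-0.0347, 0.015×(-4.1997)=-0.0630, 0.088×(-2.4304)=-0.2139, 0.007×(-4.9618)=-0.0347.
Sum = -0.9833, so H' = 0.98.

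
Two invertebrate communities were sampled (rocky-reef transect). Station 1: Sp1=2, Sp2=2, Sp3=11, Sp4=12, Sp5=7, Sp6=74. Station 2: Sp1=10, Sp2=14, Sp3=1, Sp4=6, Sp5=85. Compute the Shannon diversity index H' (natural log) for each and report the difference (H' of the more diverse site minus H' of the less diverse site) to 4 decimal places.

0.1724

Station 1: N=108, proportions 0.018519, 0.018519, 0.101852, 0.111111, 0.064815, 0.685185, giving H' = 1.060923 (working shown to 6 dp, full precision carried).
Station 2: N=116, proportions 0.086207, 0.12069, 0.008621, 0.051724, 0.732759, giving H' = 0.888516.
Difference = |1.060923 − 0.888516| = 0.172407, i.e. 0.1724 to 4 decimal places.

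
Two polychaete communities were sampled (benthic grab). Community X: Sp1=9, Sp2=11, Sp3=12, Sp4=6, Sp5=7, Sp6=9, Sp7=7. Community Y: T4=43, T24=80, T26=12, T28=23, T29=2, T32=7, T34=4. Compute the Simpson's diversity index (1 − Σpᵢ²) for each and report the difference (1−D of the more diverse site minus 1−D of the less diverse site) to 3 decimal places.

0.157

Community X: N=61, proportions 0.14754, 0.18033, 0.19672, 0.09836, 0.11475, 0.14754, 0.11475, giving 1−D = 0.84923 (working shown to 5 dp, full precision carried).
Community Y: N=171, proportions 0.25146, 0.46784, 0.07018, 0.1345, 0.0117, 0.04094, 0.02339, giving 1−D = 0.69252.
Difference = |0.84923 − 0.69252| = 0.15671, i.e. 0.157 to 3 decimal places.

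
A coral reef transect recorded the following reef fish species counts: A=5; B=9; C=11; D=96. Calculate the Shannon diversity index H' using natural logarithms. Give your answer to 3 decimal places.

Total N = 5+9+11+96 = 121, so the proportions are 0.04132, 0.07438, 0.09091, 0.79339 (working shown to 5 dp, full precision carried).
Each pᵢ ln pᵢ term: 0.04132×(-3.18635)=-0.13167, 0.07438×(-2.59857)=-0.19328, 0.09091×(-2.39790)=-0.21799, 0.79339×(-0.23144)=-0.18362.
Sum = -0.72656, so H' = 0.727.

0.727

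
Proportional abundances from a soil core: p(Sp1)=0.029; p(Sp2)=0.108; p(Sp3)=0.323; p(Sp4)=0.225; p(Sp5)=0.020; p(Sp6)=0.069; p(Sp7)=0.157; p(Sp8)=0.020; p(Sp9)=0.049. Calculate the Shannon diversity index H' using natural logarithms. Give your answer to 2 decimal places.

1.82

Each pᵢ ln pᵢ term (working shown to 4 dp, full precision carried): 0.029×(-3.5405)=-0.1027, 0.108×(-2.2256)=-0.2404, 0.323×(-1.1301)=-0.3650, 0.225×(-1.4917)=-0.3356, 0.02×(-3.9120)=-0.0782, 0.069×(-2.6736)=-0.1845, 0.157×(-1.8515)=-0.2907, 0.02×(-3.9120)=-0.0782, 0.049×(-3.0159)=-0.1478.
Sum = -1.8231, so H' = 1.82.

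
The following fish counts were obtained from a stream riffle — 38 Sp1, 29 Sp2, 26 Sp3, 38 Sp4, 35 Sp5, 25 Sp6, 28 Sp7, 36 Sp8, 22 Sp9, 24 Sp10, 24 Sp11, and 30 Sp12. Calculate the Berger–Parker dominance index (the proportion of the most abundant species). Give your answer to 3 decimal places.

Total N = 38+29+26+38+35+25+28+36+22+24+24+30 = 355, so the proportions are 0.10704, 0.08169, 0.07324, 0.10704, 0.09859, 0.07042, 0.07887, 0.10141, 0.06197, 0.06761, 0.06761, 0.08451 (working shown to 5 dp, full precision carried).
The largest proportion is 0.10704, i.e. d = 0.107 to 3 decimal places.

0.107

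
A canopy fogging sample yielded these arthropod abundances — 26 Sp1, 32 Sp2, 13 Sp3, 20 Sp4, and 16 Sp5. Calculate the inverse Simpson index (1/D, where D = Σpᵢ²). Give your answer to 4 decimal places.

Total N = 26+32+13+20+16 = 107, so the proportions are 0.24299065, 0.29906542, 0.12149533, 0.18691589, 0.14953271 (working shown to 8 dp, full precision carried).
D = 0.24299065² + 0.29906542² + 0.12149533² + 0.18691589² + 0.14953271² = 0.05904446 + 0.08944013 + 0.01476111 + 0.03493755 + 0.02236003 = 0.22054328.
So 1/D = 4.534257, i.e. 4.5343 to 4 decimal places.

4.5343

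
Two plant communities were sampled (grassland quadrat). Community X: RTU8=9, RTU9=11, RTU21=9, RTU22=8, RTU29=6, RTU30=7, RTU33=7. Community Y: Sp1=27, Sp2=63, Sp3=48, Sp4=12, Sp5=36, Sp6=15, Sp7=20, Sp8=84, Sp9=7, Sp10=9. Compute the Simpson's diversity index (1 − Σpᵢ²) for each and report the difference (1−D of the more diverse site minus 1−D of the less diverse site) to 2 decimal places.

Community X: N=57, proportions 0.1579, 0.193, 0.1579, 0.1404, 0.1053, 0.1228, 0.1228, giving 1−D = 0.8520 (working shown to 4 dp, full precision carried).
Community Y: N=321, proportions 0.0841, 0.1963, 0.1495, 0.0374, 0.1121, 0.0467, 0.0623, 0.2617, 0.0218, 0.028, giving 1−D = 0.8423.
Difference = |0.8520 − 0.8423| = 0.0097, i.e. 0.01 to 2 decimal places.

0.01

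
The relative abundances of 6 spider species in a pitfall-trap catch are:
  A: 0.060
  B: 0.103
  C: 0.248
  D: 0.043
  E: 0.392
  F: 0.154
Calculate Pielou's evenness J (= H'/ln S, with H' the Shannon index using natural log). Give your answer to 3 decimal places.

H' = −Σ pᵢ ln pᵢ = −((-0.16880) + (-0.23412) + (-0.34579) + (-0.13530) + (-0.36711) + (-0.28810)) = 1.53923 (working shown to 5 dp, full precision carried).
With S = 6 species, ln S = 1.79176, so J = 1.53923/1.79176 = 0.85906, i.e. 0.859 to 3 decimal places.

0.859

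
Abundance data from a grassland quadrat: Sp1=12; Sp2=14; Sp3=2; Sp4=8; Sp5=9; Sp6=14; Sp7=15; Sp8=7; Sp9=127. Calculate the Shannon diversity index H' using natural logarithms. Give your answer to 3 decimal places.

1.439

Total N = 12+14+2+8+9+14+15+7+127 = 208, so the proportions are 0.05769, 0.06731, 0.00962, 0.03846, 0.04327, 0.06731, 0.07212, 0.03365, 0.61058 (working shown to 5 dp, full precision carried).
Each pᵢ ln pᵢ term: 0.05769×(-2.85263)=-0.16457, 0.06731×(-2.69848)=-0.18163, 0.00962×(-4.64439)=-0.04466, 0.03846×(-3.25810)=-0.12531, 0.04327×(-3.14031)=-0.13588, 0.06731×(-2.69848)=-0.18163, 0.07212×(-2.62949)=-0.18963, 0.03365×(-3.39163)=-0.11414, 0.61058×(-0.49335)=-0.30123.
Sum = -1.43868, so H' = 1.439.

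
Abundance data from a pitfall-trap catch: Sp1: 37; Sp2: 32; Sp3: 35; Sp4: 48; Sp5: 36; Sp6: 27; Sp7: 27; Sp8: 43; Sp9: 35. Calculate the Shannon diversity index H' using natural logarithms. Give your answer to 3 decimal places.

2.181

Total N = 37+32+35+48+36+27+27+43+35 = 320, so the proportions are 0.11563, 0.1, 0.10938, 0.15, 0.1125, 0.08438, 0.08438, 0.13437, 0.10938 (working shown to 5 dp, full precision carried).
Each pᵢ ln pᵢ term: 0.11563×(-2.15740)=-0.24945, 0.1×(-2.30259)=-0.23026, 0.10938×(-2.21297)=-0.24204, 0.15×(-1.89712)=-0.28457, 0.1125×(-2.18480)=-0.24579, 0.08438×(-2.47248)=-0.20862, 0.08438×(-2.47248)=-0.20862, 0.13437×(-2.00712)=-0.26971, 0.10938×(-2.21297)=-0.24204.
Sum = -2.18109, so H' = 2.181.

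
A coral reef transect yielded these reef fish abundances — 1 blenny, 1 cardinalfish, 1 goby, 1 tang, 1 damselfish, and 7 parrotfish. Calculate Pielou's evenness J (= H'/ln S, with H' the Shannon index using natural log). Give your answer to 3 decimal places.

Total N = 1+1+1+1+1+7 = 12, so the proportions are 0.08333, 0.08333, 0.08333, 0.08333, 0.08333, 0.58333 (working shown to 5 dp, full precision carried).
H' = −Σ pᵢ ln pᵢ = −((-0.20708) + (-0.20708) + (-0.20708) + (-0.20708) + (-0.20708) + (-0.31441)) = 1.34979.
With S = 6 species, ln S = 1.79176, so J = 1.34979/1.79176 = 0.75333, i.e. 0.753 to 3 decimal places.

0.753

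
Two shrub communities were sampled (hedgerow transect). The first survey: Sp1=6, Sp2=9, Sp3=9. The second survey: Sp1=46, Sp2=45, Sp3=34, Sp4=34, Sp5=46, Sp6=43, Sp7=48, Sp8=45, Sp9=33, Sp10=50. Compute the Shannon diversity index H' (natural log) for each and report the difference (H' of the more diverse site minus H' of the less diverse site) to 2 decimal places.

The first survey: N=24, proportions 0.25, 0.375, 0.375, giving H' = 1.0822 (working shown to 4 dp, full precision carried).
The second survey: N=424, proportions 0.1085, 0.1061, 0.0802, 0.0802, 0.1085, 0.1014, 0.1132, 0.1061, 0.0778, 0.1179, giving H' = 2.2923.
Difference = |1.0822 − 2.2923| = 1.2101, i.e. 1.21 to 2 decimal places.

1.21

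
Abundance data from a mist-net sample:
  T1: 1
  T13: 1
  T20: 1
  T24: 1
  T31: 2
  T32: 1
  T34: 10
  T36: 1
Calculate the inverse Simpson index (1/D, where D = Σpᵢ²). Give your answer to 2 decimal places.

2.95

Total N = 1+1+1+1+2+1+10+1 = 18, so the proportions are 0.05556, 0.05556, 0.05556, 0.05556, 0.11111, 0.05556, 0.55556, 0.05556 (working shown to 5 dp, full precision carried).
D = 0.05556² + 0.05556² + 0.05556² + 0.05556² + 0.11111² + 0.05556² + 0.55556² + 0.05556² = 0.00309 + 0.00309 + 0.00309 + 0.00309 + 0.01235 + 0.00309 + 0.30864 + 0.00309 = 0.33951.
So 1/D = 2.9455, i.e. 2.95 to 2 decimal places.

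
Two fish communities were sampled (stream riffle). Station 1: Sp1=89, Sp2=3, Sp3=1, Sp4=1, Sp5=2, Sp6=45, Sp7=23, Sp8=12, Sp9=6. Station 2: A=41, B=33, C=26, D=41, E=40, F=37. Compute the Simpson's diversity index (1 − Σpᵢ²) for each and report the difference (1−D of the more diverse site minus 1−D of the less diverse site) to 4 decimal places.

0.1518

Station 1: N=182, proportions 0.489011, 0.016484, 0.005495, 0.005495, 0.010989, 0.247253, 0.126374, 0.065934, 0.032967, giving 1−D = 0.677877 (working shown to 6 dp, full precision carried).
Station 2: N=218, proportions 0.188073, 0.151376, 0.119266, 0.188073, 0.183486, 0.169725, giving 1−D = 0.829644.
Difference = |0.677877 − 0.829644| = 0.151767, i.e. 0.1518 to 4 decimal places.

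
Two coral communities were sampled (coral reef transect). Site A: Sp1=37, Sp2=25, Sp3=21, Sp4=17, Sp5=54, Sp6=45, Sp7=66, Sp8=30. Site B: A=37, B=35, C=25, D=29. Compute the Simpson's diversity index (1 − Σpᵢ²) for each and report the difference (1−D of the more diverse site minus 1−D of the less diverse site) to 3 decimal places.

0.107

Site A: N=295, proportions 0.12542, 0.08475, 0.07119, 0.05763, 0.18305, 0.15254, 0.22373, 0.10169, giving 1−D = 0.85153 (working shown to 5 dp, full precision carried).
Site B: N=126, proportions 0.29365, 0.27778, 0.19841, 0.23016, giving 1−D = 0.74427.
Difference = |0.85153 − 0.74427| = 0.10726, i.e. 0.107 to 3 decimal places.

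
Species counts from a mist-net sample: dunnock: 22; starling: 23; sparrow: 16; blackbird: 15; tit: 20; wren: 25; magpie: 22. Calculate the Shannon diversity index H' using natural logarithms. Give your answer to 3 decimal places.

1.931

Total N = 22+23+16+15+20+25+22 = 143, so the proportions are 0.15385, 0.16084, 0.11189, 0.1049, 0.13986, 0.17483, 0.15385 (working shown to 5 dp, full precision carried).
Each pᵢ ln pᵢ term: 0.15385×(-1.87180)=-0.28797, 0.16084×(-1.82735)=-0.29391, 0.11189×(-2.19026)=-0.24506, 0.1049×(-2.25479)=-0.23652, 0.13986×(-1.96711)=-0.27512, 0.17483×(-1.74397)=-0.30489, 0.15385×(-1.87180)=-0.28797.
Sum = -1.93144, so H' = 1.931.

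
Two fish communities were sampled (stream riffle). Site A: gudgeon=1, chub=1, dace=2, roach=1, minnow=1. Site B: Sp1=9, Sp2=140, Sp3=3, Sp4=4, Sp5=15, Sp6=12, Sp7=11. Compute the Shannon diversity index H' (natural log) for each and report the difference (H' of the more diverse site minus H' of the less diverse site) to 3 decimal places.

Site A: N=6, proportions 0.166667, 0.166667, 0.333333, 0.166667, 0.166667, giving H' = 1.560710 (working shown to 6 dp, full precision carried).
Site B: N=194, proportions 0.046392, 0.721649, 0.015464, 0.020619, 0.07732, 0.061856, 0.056701, giving H' = 1.055165.
Difference = |1.560710 − 1.055165| = 0.505545, i.e. 0.506 to 3 decimal places.

0.506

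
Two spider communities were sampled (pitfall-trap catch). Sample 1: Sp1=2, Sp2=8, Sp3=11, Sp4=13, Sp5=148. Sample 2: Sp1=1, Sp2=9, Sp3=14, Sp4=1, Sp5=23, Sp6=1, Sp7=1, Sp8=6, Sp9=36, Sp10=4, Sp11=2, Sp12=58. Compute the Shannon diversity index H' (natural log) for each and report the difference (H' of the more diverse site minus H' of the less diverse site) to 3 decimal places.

Sample 1: N=182, proportions 0.01099, 0.04396, 0.06044, 0.07143, 0.81319, giving H' = 0.71318 (working shown to 5 dp, full precision carried).
Sample 2: N=156, proportions 0.00641, 0.05769, 0.08974, 0.00641, 0.14744, 0.00641, 0.00641, 0.03846, 0.23077, 0.02564, 0.01282, 0.37179, giving H' = 1.77401.
Difference = |0.71318 − 1.77401| = 1.06083, i.e. 1.061 to 3 decimal places.

1.061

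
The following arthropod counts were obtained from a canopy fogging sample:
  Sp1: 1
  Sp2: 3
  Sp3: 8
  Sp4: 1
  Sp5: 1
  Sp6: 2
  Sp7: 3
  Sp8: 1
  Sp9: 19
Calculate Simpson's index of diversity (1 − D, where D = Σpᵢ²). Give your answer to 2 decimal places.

0.70

Total N = 1+3+8+1+1+2+3+1+19 = 39, so the proportions are 0.0256, 0.0769, 0.2051, 0.0256, 0.0256, 0.0513, 0.0769, 0.0256, 0.4872 (working shown to 4 dp, full precision carried).
D = 0.0256² + 0.0769² + 0.2051² + 0.0256² + 0.0256² + 0.0513² + 0.0769² + 0.0256² + 0.4872² = 0.0007 + 0.0059 + 0.0421 + 0.0007 + 0.0007 + 0.0026 + 0.0059 + 0.0007 + 0.2373 = 0.2965.
So 1 − D = 0.7035, i.e. 0.70 to 2 decimal places.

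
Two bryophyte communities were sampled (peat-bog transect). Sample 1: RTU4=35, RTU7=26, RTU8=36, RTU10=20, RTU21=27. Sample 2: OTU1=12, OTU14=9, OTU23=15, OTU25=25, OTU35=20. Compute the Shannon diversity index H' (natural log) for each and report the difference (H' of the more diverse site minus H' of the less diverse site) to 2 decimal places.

0.04

Sample 1: N=144, proportions 0.2431, 0.1806, 0.25, 0.1389, 0.1875, giving H' = 1.5875 (working shown to 4 dp, full precision carried).
Sample 2: N=81, proportions 0.1481, 0.1111, 0.1852, 0.3086, 0.2469, giving H' = 1.5475.
Difference = |1.5875 − 1.5475| = 0.0400, i.e. 0.04 to 2 decimal places.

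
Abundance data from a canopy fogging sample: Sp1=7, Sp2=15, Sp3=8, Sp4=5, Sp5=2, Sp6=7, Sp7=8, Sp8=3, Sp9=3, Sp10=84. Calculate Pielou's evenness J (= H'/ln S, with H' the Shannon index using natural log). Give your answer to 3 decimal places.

0.656

Total N = 7+15+8+5+2+7+8+3+3+84 = 142, so the proportions are 0.0493, 0.10563, 0.05634, 0.03521, 0.01408, 0.0493, 0.05634, 0.02113, 0.02113, 0.59155 (working shown to 5 dp, full precision carried).
H' = −Σ pᵢ ln pᵢ = −((-0.14838) + (-0.23744) + (-0.16205) + (-0.11783) + (-0.06004) + (-0.14838) + (-0.16205) + (-0.08149) + (-0.08149) + (-0.31057)) = 1.50971.
With S = 10 species, ln S = 2.30259, so J = 1.50971/2.30259 = 0.65566, i.e. 0.656 to 3 decimal places.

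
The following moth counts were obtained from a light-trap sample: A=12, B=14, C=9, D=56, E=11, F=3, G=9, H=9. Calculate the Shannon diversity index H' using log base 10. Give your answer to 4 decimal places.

0.7440

Total N = 12+14+9+56+11+3+9+9 = 123, so the proportions are 0.097561, 0.113821, 0.073171, 0.455285, 0.089431, 0.02439, 0.073171, 0.073171 (working shown to 6 dp, full precision carried).
Each pᵢ log₁₀ pᵢ term: 0.097561×(-1.010724)=-0.098607, 0.113821×(-0.943777)=-0.107422, 0.073171×(-1.135663)=-0.083097, 0.455285×(-0.341717)=-0.155579, 0.089431×(-1.048512)=-0.093769, 0.02439×(-1.612784)=-0.039336, 0.073171×(-1.135663)=-0.083097, 0.073171×(-1.135663)=-0.083097.
Sum = -0.744005, so H' = 0.7440.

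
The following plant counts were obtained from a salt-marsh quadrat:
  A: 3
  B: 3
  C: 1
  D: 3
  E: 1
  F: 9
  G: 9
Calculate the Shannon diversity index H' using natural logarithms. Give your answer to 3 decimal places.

1.663

Total N = 3+3+1+3+1+9+9 = 29, so the proportions are 0.10345, 0.10345, 0.03448, 0.10345, 0.03448, 0.31034, 0.31034 (working shown to 5 dp, full precision carried).
Each pᵢ ln pᵢ term: 0.10345×(-2.26868)=-0.23469, 0.10345×(-2.26868)=-0.23469, 0.03448×(-3.36730)=-0.11611, 0.10345×(-2.26868)=-0.23469, 0.03448×(-3.36730)=-0.11611, 0.31034×(-1.17007)=-0.36313, 0.31034×(-1.17007)=-0.36313.
Sum = -1.66255, so H' = 1.663.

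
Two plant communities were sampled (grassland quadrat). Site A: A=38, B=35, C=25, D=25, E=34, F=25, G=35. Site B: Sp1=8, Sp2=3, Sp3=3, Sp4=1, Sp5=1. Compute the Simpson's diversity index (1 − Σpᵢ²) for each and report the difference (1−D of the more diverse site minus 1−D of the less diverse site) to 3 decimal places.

0.181

Site A: N=217, proportions 0.17512, 0.16129, 0.11521, 0.11521, 0.15668, 0.11521, 0.16129, giving 1−D = 0.85294 (working shown to 5 dp, full precision carried).
Site B: N=16, proportions 0.5, 0.1875, 0.1875, 0.0625, 0.0625, giving 1−D = 0.67188.
Difference = |0.85294 − 0.67188| = 0.18106, i.e. 0.181 to 3 decimal places.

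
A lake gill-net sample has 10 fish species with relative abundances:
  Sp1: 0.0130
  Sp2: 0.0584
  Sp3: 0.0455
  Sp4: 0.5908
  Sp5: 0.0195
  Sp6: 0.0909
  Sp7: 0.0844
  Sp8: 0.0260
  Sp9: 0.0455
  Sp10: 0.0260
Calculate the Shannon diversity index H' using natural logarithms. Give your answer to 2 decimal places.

Each pᵢ ln pᵢ term (working shown to 4 dp, full precision carried): 0.013×(-4.3428)=-0.0565, 0.0584×(-2.8404)=-0.1659, 0.0455×(-3.0900)=-0.1406, 0.5908×(-0.5263)=-0.3109, 0.0195×(-3.9373)=-0.0768, 0.0909×(-2.3980)=-0.2180, 0.0844×(-2.4722)=-0.2087, 0.026×(-3.6497)=-0.0949, 0.0455×(-3.0900)=-0.1406, 0.026×(-3.6497)=-0.0949.
Sum = -1.5076, so H' = 1.51.

1.51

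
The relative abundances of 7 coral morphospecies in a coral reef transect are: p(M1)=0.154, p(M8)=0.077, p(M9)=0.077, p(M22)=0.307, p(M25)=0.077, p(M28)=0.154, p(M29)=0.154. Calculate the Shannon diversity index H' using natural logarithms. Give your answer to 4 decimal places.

Each pᵢ ln pᵢ term (working shown to 6 dp, full precision carried): 0.154×(-1.870803)=-0.288104, 0.077×(-2.563950)=-0.197424, 0.077×(-2.563950)=-0.197424, 0.307×(-1.180908)=-0.362539, 0.077×(-2.563950)=-0.197424, 0.154×(-1.870803)=-0.288104, 0.154×(-1.870803)=-0.288104.
Sum = -1.819122, so H' = 1.8191.

1.8191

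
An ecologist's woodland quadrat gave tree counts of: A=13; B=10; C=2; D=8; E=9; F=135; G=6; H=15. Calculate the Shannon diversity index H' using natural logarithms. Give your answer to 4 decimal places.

1.2087

Total N = 13+10+2+8+9+135+6+15 = 198, so the proportions are 0.065657, 0.050505, 0.010101, 0.040404, 0.045455, 0.681818, 0.030303, 0.075758 (working shown to 6 dp, full precision carried).
Each pᵢ ln pᵢ term: 0.065657×(-2.723318)=-0.178804, 0.050505×(-2.985682)=-0.150792, 0.010101×(-4.595120)=-0.046415, 0.040404×(-3.208825)=-0.129650, 0.045455×(-3.091042)=-0.140502, 0.681818×(-0.382992)=-0.261131, 0.030303×(-3.496508)=-0.105955, 0.075758×(-2.580217)=-0.195471.
Sum = -1.208719, so H' = 1.2087.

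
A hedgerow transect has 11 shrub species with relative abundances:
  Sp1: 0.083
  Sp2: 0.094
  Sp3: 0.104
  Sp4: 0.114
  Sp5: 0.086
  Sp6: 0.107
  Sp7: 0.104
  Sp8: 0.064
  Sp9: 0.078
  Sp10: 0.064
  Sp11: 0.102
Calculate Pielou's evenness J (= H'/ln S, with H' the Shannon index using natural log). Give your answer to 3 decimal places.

H' = −Σ pᵢ ln pᵢ = −((-0.20658) + (-0.22226) + (-0.23539) + (-0.24756) + (-0.21099) + (-0.23914) + (-0.23539) + (-0.17593) + (-0.19898) + (-0.17593) + (-0.23284)) = 2.38099 (working shown to 5 dp, full precision carried).
With S = 11 species, ln S = 2.39790, so J = 2.38099/2.39790 = 0.99295, i.e. 0.993 to 3 decimal places.

0.993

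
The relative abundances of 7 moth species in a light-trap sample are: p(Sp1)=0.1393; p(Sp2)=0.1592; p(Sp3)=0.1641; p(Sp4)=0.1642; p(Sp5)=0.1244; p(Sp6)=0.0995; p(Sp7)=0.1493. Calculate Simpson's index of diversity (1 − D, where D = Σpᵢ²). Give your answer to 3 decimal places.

0.854

D = 0.1393² + 0.1592² + 0.1641² + 0.1642² + 0.1244² + 0.0995² + 0.1493² = 0.01940 + 0.02534 + 0.02693 + 0.02696 + 0.01548 + 0.00990 + 0.02229 = 0.14631 (working shown to 5 dp, full precision carried).
So 1 − D = 0.85369, i.e. 0.854 to 3 decimal places.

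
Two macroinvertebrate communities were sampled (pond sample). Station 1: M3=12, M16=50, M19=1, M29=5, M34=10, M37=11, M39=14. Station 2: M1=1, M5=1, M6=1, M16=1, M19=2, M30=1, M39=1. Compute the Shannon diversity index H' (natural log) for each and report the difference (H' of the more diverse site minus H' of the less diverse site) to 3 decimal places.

0.376

Station 1: N=103, proportions 0.1165, 0.48544, 0.00971, 0.04854, 0.09709, 0.1068, 0.13592, giving H' = 1.52971 (working shown to 5 dp, full precision carried).
Station 2: N=8, proportions 0.125, 0.125, 0.125, 0.125, 0.25, 0.125, 0.125, giving H' = 1.90615.
Difference = |1.52971 − 1.90615| = 0.37644, i.e. 0.376 to 3 decimal places.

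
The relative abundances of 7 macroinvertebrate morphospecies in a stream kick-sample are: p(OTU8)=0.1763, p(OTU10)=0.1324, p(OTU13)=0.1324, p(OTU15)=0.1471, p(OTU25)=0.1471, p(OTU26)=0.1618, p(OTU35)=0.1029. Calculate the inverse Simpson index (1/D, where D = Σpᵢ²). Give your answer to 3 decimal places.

D = 0.1763² + 0.1324² + 0.1324² + 0.1471² + 0.1471² + 0.1618² + 0.1029² = 0.0310817 + 0.0175298 + 0.0175298 + 0.0216384 + 0.0216384 + 0.0261792 + 0.0105884 = 0.1461857 (working shown to 7 dp, full precision carried).
So 1/D = 6.84062, i.e. 6.841 to 3 decimal places.

6.841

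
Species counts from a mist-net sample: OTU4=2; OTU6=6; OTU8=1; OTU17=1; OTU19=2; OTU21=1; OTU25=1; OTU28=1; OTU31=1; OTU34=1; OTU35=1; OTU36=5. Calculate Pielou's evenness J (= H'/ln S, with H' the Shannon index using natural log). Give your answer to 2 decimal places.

Total N = 2+6+1+1+2+1+1+1+1+1+1+5 = 23, so the proportions are 0.087, 0.2609, 0.0435, 0.0435, 0.087, 0.0435, 0.0435, 0.0435, 0.0435, 0.0435, 0.0435, 0.2174 (working shown to 4 dp, full precision carried).
H' = −Σ pᵢ ln pᵢ = −((-0.2124) + (-0.3505) + (-0.1363) + (-0.1363) + (-0.2124) + (-0.1363) + (-0.1363) + (-0.1363) + (-0.1363) + (-0.1363) + (-0.1363) + (-0.3318)) = 2.1977.
With S = 12 species, ln S = 2.4849, so J = 2.1977/2.4849 = 0.8844, i.e. 0.88 to 2 decimal places.

0.88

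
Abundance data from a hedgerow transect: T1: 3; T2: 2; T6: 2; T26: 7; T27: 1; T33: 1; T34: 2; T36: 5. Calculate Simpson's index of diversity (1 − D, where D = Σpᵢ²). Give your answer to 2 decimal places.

Total N = 3+2+2+7+1+1+2+5 = 23, so the proportions are 0.1304, 0.087, 0.087, 0.3043, 0.0435, 0.0435, 0.087, 0.2174 (working shown to 4 dp, full precision carried).
D = 0.1304² + 0.087² + 0.087² + 0.3043² + 0.0435² + 0.0435² + 0.087² + 0.2174² = 0.0170 + 0.0076 + 0.0076 + 0.0926 + 0.0019 + 0.0019 + 0.0076 + 0.0473 = 0.1834.
So 1 − D = 0.8166, i.e. 0.82 to 2 decimal places.

0.82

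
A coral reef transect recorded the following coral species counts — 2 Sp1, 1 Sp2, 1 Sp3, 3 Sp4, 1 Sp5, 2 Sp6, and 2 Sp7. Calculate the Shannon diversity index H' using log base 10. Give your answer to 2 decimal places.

0.81

Total N = 2+1+1+3+1+2+2 = 12, so the proportions are 0.1667, 0.0833, 0.0833, 0.25, 0.0833, 0.1667, 0.1667 (working shown to 4 dp, full precision carried).
Each pᵢ log₁₀ pᵢ term: 0.1667×(-0.7782)=-0.1297, 0.0833×(-1.0792)=-0.0899, 0.0833×(-1.0792)=-0.0899, 0.25×(-0.6021)=-0.1505, 0.0833×(-1.0792)=-0.0899, 0.1667×(-0.7782)=-0.1297, 0.1667×(-0.7782)=-0.1297.
Sum = -0.8094, so H' = 0.81.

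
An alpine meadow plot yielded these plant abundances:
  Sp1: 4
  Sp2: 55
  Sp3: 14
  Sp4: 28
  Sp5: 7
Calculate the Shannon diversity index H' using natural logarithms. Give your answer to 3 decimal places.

Total N = 4+55+14+28+7 = 108, so the proportions are 0.03704, 0.50926, 0.12963, 0.25926, 0.06481 (working shown to 5 dp, full precision carried).
Each pᵢ ln pᵢ term: 0.03704×(-3.29584)=-0.12207, 0.50926×(-0.67480)=-0.34365, 0.12963×(-2.04307)=-0.26484, 0.25926×(-1.34993)=-0.34998, 0.06481×(-2.73622)=-0.17735.
Sum = -1.25789, so H' = 1.258.

1.258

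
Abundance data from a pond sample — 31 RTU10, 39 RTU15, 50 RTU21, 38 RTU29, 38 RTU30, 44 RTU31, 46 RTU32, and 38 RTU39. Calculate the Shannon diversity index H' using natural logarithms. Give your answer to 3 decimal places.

Total N = 31+39+50+38+38+44+46+38 = 324, so the proportions are 0.09568, 0.12037, 0.15432, 0.11728, 0.11728, 0.1358, 0.14198, 0.11728 (working shown to 5 dp, full precision carried).
Each pᵢ ln pᵢ term: 0.09568×(-2.34676)=-0.22454, 0.12037×(-2.11718)=-0.25485, 0.15432×(-1.86872)=-0.28838, 0.11728×(-2.14316)=-0.25136, 0.11728×(-2.14316)=-0.25136, 0.1358×(-1.99655)=-0.27114, 0.14198×(-1.95210)=-0.27715, 0.11728×(-2.14316)=-0.25136.
Sum = -2.07013, so H' = 2.070.

2.070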